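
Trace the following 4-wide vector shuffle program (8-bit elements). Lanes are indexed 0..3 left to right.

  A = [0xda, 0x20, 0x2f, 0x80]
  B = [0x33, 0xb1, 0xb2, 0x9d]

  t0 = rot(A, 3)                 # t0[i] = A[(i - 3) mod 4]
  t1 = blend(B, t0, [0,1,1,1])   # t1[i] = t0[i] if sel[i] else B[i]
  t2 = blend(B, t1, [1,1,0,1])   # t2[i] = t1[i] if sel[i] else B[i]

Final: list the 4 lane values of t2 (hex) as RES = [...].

t0 = [0x20, 0x2f, 0x80, 0xda]
t1 = [0x33, 0x2f, 0x80, 0xda]
t2 = [0x33, 0x2f, 0xb2, 0xda]

RES = [ 0x33  0x2f  0xb2  0xda ]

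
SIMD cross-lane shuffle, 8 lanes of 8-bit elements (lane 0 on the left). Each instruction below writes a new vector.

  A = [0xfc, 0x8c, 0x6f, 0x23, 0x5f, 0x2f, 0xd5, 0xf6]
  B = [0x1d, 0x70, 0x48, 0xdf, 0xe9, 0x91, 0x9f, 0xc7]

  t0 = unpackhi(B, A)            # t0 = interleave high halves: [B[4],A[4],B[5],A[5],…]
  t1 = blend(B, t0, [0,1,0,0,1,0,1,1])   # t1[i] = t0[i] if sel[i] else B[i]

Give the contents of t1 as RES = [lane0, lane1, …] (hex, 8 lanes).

t0 = [0xe9, 0x5f, 0x91, 0x2f, 0x9f, 0xd5, 0xc7, 0xf6]
t1 = [0x1d, 0x5f, 0x48, 0xdf, 0x9f, 0x91, 0xc7, 0xf6]

RES = [ 0x1d  0x5f  0x48  0xdf  0x9f  0x91  0xc7  0xf6 ]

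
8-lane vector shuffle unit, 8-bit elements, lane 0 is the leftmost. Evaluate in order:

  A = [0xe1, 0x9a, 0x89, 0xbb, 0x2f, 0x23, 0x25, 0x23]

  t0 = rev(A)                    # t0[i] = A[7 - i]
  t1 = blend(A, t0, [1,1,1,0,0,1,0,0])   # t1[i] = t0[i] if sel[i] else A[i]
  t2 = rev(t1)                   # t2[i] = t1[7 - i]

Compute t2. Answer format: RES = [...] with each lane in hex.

→ t0 |23|25|23|2f|bb|89|9a|e1|
→ t1 |23|25|23|bb|2f|89|25|23|
→ t2 |23|25|89|2f|bb|23|25|23|

RES = [0x23, 0x25, 0x89, 0x2f, 0xbb, 0x23, 0x25, 0x23]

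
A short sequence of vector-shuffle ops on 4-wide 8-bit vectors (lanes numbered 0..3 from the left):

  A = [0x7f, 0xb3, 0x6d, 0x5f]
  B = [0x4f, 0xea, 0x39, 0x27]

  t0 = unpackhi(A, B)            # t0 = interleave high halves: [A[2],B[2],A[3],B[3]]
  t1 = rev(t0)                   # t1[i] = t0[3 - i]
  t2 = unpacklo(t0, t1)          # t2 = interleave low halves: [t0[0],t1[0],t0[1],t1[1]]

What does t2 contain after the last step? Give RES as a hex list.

RES = [0x6d, 0x27, 0x39, 0x5f]

→ t0 |6d|39|5f|27|
→ t1 |27|5f|39|6d|
→ t2 |6d|27|39|5f|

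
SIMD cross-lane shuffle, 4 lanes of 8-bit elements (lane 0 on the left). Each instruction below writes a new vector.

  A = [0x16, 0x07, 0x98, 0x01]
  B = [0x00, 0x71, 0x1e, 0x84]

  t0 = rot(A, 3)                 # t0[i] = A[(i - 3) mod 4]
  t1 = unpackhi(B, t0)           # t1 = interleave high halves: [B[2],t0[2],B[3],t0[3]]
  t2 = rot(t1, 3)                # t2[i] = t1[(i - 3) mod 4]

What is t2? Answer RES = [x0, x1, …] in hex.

RES = [0x01, 0x84, 0x16, 0x1e]

→ t0 |07|98|01|16|
→ t1 |1e|01|84|16|
→ t2 |01|84|16|1e|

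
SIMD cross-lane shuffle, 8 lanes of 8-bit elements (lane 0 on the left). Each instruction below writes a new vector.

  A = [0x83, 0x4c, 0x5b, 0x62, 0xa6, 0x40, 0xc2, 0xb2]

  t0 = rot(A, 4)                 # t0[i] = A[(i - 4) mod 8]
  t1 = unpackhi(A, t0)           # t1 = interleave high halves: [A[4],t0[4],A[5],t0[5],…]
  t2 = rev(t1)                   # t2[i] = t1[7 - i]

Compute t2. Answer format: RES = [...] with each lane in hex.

RES = [0x62, 0xb2, 0x5b, 0xc2, 0x4c, 0x40, 0x83, 0xa6]

  t0: a6 40 c2 b2 83 4c 5b 62
  t1: a6 83 40 4c c2 5b b2 62
  t2: 62 b2 5b c2 4c 40 83 a6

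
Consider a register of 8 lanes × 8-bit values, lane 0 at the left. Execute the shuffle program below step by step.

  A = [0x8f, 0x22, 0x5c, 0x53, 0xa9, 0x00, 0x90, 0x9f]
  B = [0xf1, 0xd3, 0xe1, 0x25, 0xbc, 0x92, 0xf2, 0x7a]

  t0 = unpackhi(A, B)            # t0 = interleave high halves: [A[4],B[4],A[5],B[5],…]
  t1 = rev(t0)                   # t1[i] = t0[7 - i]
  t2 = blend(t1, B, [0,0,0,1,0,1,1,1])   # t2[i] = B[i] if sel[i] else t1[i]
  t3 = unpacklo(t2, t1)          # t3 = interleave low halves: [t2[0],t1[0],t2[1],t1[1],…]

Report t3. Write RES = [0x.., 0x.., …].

RES = [ 0x7a  0x7a  0x9f  0x9f  0xf2  0xf2  0x25  0x90 ]

t0 = [0xa9, 0xbc, 0x00, 0x92, 0x90, 0xf2, 0x9f, 0x7a]
t1 = [0x7a, 0x9f, 0xf2, 0x90, 0x92, 0x00, 0xbc, 0xa9]
t2 = [0x7a, 0x9f, 0xf2, 0x25, 0x92, 0x92, 0xf2, 0x7a]
t3 = [0x7a, 0x7a, 0x9f, 0x9f, 0xf2, 0xf2, 0x25, 0x90]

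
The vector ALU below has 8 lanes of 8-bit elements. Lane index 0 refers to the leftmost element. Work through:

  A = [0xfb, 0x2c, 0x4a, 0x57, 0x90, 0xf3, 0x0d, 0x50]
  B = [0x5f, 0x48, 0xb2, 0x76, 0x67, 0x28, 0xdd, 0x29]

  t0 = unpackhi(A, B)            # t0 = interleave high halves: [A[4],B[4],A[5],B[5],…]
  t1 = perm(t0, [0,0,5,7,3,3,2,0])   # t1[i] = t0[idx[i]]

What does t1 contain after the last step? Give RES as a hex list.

t0 = [0x90, 0x67, 0xf3, 0x28, 0x0d, 0xdd, 0x50, 0x29]
t1 = [0x90, 0x90, 0xdd, 0x29, 0x28, 0x28, 0xf3, 0x90]

RES = [ 0x90  0x90  0xdd  0x29  0x28  0x28  0xf3  0x90 ]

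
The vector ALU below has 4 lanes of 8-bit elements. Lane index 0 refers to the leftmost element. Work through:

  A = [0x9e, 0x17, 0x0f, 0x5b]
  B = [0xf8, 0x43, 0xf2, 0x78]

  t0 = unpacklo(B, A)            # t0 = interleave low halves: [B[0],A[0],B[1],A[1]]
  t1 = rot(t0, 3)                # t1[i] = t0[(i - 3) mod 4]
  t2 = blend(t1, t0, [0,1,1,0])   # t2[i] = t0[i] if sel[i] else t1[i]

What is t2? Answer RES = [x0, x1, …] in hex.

RES = [0x9e, 0x9e, 0x43, 0xf8]

  t0: f8 9e 43 17
  t1: 9e 43 17 f8
  t2: 9e 9e 43 f8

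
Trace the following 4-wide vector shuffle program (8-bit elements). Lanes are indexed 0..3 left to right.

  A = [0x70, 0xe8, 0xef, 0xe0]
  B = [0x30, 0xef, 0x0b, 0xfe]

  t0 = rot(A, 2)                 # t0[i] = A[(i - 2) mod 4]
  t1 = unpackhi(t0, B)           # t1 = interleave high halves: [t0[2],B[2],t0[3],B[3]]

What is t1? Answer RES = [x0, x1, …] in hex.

RES = [ 0x70  0x0b  0xe8  0xfe ]

t0 = [0xef, 0xe0, 0x70, 0xe8]
t1 = [0x70, 0x0b, 0xe8, 0xfe]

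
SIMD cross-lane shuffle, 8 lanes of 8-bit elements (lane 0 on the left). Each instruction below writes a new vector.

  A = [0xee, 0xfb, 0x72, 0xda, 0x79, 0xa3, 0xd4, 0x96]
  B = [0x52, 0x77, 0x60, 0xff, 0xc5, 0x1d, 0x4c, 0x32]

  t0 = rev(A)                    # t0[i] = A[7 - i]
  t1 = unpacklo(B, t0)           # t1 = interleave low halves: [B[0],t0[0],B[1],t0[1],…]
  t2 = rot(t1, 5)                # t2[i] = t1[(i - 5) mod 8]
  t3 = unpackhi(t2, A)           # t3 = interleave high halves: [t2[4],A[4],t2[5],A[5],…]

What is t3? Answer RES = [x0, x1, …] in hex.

RES = [0x79, 0x79, 0x52, 0xa3, 0x96, 0xd4, 0x77, 0x96]

  t0: 96 d4 a3 79 da 72 fb ee
  t1: 52 96 77 d4 60 a3 ff 79
  t2: d4 60 a3 ff 79 52 96 77
  t3: 79 79 52 a3 96 d4 77 96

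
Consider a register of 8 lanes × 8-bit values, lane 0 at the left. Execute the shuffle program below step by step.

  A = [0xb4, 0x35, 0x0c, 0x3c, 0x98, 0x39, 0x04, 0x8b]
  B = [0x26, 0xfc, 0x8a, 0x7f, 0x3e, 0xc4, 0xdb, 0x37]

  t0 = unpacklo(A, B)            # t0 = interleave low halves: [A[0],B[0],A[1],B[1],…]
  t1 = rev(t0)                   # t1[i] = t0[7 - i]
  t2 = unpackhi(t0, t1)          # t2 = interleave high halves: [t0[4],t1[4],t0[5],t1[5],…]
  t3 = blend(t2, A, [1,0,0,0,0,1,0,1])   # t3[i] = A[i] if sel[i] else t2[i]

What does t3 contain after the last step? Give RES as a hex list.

  t0: b4 26 35 fc 0c 8a 3c 7f
  t1: 7f 3c 8a 0c fc 35 26 b4
  t2: 0c fc 8a 35 3c 26 7f b4
  t3: b4 fc 8a 35 3c 39 7f 8b

RES = [ 0xb4  0xfc  0x8a  0x35  0x3c  0x39  0x7f  0x8b ]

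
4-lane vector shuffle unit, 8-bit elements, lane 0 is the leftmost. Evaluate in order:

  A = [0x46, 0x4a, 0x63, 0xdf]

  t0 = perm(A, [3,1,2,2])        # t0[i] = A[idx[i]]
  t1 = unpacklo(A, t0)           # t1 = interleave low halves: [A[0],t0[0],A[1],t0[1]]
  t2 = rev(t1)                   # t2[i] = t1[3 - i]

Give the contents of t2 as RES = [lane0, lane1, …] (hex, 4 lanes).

RES = [0x4a, 0x4a, 0xdf, 0x46]

  t0: df 4a 63 63
  t1: 46 df 4a 4a
  t2: 4a 4a df 46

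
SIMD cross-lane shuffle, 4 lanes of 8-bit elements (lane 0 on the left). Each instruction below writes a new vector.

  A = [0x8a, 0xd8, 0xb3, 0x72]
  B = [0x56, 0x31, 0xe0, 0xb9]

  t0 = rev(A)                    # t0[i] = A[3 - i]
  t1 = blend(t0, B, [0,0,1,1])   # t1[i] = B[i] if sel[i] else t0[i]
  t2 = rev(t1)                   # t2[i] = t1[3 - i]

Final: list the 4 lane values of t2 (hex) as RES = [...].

RES = [0xb9, 0xe0, 0xb3, 0x72]

→ t0 |72|b3|d8|8a|
→ t1 |72|b3|e0|b9|
→ t2 |b9|e0|b3|72|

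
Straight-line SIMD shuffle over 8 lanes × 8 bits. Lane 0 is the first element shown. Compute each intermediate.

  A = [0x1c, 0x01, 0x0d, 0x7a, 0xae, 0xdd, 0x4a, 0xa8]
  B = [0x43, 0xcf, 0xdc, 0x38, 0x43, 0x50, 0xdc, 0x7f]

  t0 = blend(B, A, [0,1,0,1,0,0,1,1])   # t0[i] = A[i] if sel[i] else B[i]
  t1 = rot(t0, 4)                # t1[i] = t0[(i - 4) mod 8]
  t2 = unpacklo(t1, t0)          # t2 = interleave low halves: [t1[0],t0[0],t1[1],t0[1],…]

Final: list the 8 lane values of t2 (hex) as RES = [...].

RES = [0x43, 0x43, 0x50, 0x01, 0x4a, 0xdc, 0xa8, 0x7a]

→ t0 |43|01|dc|7a|43|50|4a|a8|
→ t1 |43|50|4a|a8|43|01|dc|7a|
→ t2 |43|43|50|01|4a|dc|a8|7a|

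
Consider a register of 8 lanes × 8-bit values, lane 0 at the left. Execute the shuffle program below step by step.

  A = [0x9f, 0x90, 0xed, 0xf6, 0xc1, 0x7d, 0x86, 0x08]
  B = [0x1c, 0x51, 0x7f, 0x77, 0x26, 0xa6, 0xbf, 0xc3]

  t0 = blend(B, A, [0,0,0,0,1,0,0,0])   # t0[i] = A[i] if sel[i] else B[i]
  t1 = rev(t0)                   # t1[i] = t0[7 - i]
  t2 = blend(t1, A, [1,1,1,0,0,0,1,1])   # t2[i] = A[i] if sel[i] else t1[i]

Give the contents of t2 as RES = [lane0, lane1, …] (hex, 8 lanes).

RES = [0x9f, 0x90, 0xed, 0xc1, 0x77, 0x7f, 0x86, 0x08]

t0 = [0x1c, 0x51, 0x7f, 0x77, 0xc1, 0xa6, 0xbf, 0xc3]
t1 = [0xc3, 0xbf, 0xa6, 0xc1, 0x77, 0x7f, 0x51, 0x1c]
t2 = [0x9f, 0x90, 0xed, 0xc1, 0x77, 0x7f, 0x86, 0x08]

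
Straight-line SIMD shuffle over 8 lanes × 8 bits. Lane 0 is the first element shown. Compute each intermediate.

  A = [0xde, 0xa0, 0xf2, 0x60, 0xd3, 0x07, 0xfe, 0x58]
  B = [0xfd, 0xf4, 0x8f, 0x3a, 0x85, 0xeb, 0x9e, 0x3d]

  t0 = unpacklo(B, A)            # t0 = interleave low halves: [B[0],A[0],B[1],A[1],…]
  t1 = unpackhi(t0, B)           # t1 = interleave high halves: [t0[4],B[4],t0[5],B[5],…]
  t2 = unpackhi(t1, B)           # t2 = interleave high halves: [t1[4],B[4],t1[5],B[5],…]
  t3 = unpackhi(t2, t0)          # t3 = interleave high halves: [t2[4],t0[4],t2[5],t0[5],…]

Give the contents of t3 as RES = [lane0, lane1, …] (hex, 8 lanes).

RES = [ 0x60  0x8f  0x9e  0xf2  0x3d  0x3a  0x3d  0x60 ]

→ t0 |fd|de|f4|a0|8f|f2|3a|60|
→ t1 |8f|85|f2|eb|3a|9e|60|3d|
→ t2 |3a|85|9e|eb|60|9e|3d|3d|
→ t3 |60|8f|9e|f2|3d|3a|3d|60|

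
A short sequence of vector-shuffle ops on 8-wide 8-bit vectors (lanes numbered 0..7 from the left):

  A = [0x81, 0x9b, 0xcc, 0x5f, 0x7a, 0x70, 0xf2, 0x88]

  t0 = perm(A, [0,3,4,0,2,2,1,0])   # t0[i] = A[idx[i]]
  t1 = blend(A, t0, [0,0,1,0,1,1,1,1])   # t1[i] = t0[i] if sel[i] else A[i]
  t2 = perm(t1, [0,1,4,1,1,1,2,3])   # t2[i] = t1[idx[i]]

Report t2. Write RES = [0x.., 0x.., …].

RES = [ 0x81  0x9b  0xcc  0x9b  0x9b  0x9b  0x7a  0x5f ]

t0 = [0x81, 0x5f, 0x7a, 0x81, 0xcc, 0xcc, 0x9b, 0x81]
t1 = [0x81, 0x9b, 0x7a, 0x5f, 0xcc, 0xcc, 0x9b, 0x81]
t2 = [0x81, 0x9b, 0xcc, 0x9b, 0x9b, 0x9b, 0x7a, 0x5f]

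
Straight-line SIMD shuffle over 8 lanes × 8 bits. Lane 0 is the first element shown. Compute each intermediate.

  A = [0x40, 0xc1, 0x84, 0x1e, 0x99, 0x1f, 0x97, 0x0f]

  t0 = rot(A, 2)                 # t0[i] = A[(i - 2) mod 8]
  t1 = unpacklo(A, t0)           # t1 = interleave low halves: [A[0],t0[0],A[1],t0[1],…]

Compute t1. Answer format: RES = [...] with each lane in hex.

  t0: 97 0f 40 c1 84 1e 99 1f
  t1: 40 97 c1 0f 84 40 1e c1

RES = [0x40, 0x97, 0xc1, 0x0f, 0x84, 0x40, 0x1e, 0xc1]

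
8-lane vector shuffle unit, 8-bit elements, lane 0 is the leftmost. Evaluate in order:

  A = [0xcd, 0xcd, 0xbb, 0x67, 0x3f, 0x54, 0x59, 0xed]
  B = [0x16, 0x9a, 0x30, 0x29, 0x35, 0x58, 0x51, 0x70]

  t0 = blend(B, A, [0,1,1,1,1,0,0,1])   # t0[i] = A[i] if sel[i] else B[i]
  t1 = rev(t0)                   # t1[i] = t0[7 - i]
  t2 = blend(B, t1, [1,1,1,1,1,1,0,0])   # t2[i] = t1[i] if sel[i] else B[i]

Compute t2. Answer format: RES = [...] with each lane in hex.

RES = [ 0xed  0x51  0x58  0x3f  0x67  0xbb  0x51  0x70 ]

  t0: 16 cd bb 67 3f 58 51 ed
  t1: ed 51 58 3f 67 bb cd 16
  t2: ed 51 58 3f 67 bb 51 70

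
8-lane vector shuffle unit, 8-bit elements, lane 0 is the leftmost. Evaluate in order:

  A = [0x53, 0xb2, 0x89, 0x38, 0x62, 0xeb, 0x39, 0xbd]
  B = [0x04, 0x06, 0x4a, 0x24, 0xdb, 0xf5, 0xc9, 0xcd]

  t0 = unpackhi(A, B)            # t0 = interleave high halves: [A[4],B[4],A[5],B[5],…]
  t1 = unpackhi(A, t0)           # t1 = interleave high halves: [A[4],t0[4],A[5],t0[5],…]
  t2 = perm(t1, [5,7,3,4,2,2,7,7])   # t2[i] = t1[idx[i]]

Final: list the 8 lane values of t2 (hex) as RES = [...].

RES = [0xbd, 0xcd, 0xc9, 0x39, 0xeb, 0xeb, 0xcd, 0xcd]

t0 = [0x62, 0xdb, 0xeb, 0xf5, 0x39, 0xc9, 0xbd, 0xcd]
t1 = [0x62, 0x39, 0xeb, 0xc9, 0x39, 0xbd, 0xbd, 0xcd]
t2 = [0xbd, 0xcd, 0xc9, 0x39, 0xeb, 0xeb, 0xcd, 0xcd]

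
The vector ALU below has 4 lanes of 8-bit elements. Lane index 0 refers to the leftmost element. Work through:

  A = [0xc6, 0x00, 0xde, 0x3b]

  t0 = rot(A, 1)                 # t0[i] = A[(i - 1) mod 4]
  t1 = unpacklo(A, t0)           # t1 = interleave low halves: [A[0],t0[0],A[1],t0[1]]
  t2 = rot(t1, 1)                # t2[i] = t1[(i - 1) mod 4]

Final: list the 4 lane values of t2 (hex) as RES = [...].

RES = [ 0xc6  0xc6  0x3b  0x00 ]

→ t0 |3b|c6|00|de|
→ t1 |c6|3b|00|c6|
→ t2 |c6|c6|3b|00|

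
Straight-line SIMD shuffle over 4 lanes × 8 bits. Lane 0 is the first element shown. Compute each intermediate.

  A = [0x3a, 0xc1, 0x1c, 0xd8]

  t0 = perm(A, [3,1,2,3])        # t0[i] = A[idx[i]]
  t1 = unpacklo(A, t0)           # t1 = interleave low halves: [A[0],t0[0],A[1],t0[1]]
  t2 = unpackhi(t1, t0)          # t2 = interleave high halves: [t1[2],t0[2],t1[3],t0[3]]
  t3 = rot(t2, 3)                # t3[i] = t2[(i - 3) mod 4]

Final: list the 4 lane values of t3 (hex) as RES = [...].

  t0: d8 c1 1c d8
  t1: 3a d8 c1 c1
  t2: c1 1c c1 d8
  t3: 1c c1 d8 c1

RES = [ 0x1c  0xc1  0xd8  0xc1 ]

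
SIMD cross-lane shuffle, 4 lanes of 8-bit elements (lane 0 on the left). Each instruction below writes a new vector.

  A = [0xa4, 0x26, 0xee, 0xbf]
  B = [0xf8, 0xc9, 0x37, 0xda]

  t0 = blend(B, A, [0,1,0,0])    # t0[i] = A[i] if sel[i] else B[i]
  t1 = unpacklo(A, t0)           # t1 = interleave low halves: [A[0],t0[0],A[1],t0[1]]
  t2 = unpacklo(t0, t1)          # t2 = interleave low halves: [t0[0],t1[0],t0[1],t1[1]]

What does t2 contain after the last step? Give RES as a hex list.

RES = [0xf8, 0xa4, 0x26, 0xf8]

→ t0 |f8|26|37|da|
→ t1 |a4|f8|26|26|
→ t2 |f8|a4|26|f8|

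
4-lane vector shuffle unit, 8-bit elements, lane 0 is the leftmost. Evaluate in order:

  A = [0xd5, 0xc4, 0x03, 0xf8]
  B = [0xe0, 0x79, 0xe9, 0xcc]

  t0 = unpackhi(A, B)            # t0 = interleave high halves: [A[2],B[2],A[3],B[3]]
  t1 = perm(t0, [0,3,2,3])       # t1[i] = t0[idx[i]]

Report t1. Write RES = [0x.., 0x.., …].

→ t0 |03|e9|f8|cc|
→ t1 |03|cc|f8|cc|

RES = [0x03, 0xcc, 0xf8, 0xcc]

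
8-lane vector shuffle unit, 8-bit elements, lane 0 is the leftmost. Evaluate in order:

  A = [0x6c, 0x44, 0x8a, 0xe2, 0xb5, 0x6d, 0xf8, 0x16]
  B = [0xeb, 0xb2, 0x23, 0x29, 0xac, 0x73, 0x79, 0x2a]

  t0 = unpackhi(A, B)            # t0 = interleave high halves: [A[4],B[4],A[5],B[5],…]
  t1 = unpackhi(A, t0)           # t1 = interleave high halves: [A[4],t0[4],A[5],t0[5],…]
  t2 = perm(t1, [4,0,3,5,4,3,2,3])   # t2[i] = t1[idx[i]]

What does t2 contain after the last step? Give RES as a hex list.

→ t0 |b5|ac|6d|73|f8|79|16|2a|
→ t1 |b5|f8|6d|79|f8|16|16|2a|
→ t2 |f8|b5|79|16|f8|79|6d|79|

RES = [ 0xf8  0xb5  0x79  0x16  0xf8  0x79  0x6d  0x79 ]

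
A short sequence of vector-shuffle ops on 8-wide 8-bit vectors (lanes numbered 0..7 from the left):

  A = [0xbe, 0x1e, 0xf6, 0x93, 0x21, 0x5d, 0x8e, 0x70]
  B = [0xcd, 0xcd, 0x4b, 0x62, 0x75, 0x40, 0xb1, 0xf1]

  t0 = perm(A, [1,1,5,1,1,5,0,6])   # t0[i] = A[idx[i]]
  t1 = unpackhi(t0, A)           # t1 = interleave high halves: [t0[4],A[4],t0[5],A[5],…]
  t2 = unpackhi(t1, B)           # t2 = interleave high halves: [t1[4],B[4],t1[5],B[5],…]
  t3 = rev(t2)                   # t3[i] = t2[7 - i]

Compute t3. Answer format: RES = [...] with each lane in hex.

RES = [0xf1, 0x70, 0xb1, 0x8e, 0x40, 0x8e, 0x75, 0xbe]

  t0: 1e 1e 5d 1e 1e 5d be 8e
  t1: 1e 21 5d 5d be 8e 8e 70
  t2: be 75 8e 40 8e b1 70 f1
  t3: f1 70 b1 8e 40 8e 75 be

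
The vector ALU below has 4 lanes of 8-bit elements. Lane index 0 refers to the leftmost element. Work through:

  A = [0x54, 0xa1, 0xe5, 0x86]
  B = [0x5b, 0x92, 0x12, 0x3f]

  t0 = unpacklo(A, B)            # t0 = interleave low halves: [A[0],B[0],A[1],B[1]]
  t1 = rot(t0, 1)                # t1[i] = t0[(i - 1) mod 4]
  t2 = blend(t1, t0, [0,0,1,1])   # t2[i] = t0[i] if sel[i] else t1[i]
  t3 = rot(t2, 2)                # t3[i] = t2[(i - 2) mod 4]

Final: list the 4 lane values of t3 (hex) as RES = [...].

t0 = [0x54, 0x5b, 0xa1, 0x92]
t1 = [0x92, 0x54, 0x5b, 0xa1]
t2 = [0x92, 0x54, 0xa1, 0x92]
t3 = [0xa1, 0x92, 0x92, 0x54]

RES = [0xa1, 0x92, 0x92, 0x54]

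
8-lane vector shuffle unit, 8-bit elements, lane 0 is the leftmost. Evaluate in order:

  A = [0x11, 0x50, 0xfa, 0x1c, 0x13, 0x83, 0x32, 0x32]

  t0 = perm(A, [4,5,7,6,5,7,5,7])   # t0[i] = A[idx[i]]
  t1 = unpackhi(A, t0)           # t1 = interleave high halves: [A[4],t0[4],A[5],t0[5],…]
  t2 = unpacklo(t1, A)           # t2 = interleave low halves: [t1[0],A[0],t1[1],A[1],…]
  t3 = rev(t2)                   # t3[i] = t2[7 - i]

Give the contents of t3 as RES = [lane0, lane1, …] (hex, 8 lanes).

RES = [ 0x1c  0x32  0xfa  0x83  0x50  0x83  0x11  0x13 ]

→ t0 |13|83|32|32|83|32|83|32|
→ t1 |13|83|83|32|32|83|32|32|
→ t2 |13|11|83|50|83|fa|32|1c|
→ t3 |1c|32|fa|83|50|83|11|13|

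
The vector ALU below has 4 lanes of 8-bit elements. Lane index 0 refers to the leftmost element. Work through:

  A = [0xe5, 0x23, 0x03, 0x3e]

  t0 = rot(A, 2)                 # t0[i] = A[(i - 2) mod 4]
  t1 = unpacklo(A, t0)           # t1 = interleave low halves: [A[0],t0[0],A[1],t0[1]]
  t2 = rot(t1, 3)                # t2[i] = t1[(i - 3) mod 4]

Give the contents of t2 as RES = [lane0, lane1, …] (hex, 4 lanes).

t0 = [0x03, 0x3e, 0xe5, 0x23]
t1 = [0xe5, 0x03, 0x23, 0x3e]
t2 = [0x03, 0x23, 0x3e, 0xe5]

RES = [ 0x03  0x23  0x3e  0xe5 ]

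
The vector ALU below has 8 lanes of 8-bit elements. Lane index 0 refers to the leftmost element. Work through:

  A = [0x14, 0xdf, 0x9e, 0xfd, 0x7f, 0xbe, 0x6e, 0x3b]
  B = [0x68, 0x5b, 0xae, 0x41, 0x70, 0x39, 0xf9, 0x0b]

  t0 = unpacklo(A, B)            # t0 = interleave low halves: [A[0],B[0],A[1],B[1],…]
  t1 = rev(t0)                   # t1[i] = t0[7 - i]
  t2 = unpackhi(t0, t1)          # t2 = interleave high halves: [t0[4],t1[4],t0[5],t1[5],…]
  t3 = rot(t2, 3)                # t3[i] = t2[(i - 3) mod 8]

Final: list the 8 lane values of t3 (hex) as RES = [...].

RES = [0x68, 0x41, 0x14, 0x9e, 0x5b, 0xae, 0xdf, 0xfd]

  t0: 14 68 df 5b 9e ae fd 41
  t1: 41 fd ae 9e 5b df 68 14
  t2: 9e 5b ae df fd 68 41 14
  t3: 68 41 14 9e 5b ae df fd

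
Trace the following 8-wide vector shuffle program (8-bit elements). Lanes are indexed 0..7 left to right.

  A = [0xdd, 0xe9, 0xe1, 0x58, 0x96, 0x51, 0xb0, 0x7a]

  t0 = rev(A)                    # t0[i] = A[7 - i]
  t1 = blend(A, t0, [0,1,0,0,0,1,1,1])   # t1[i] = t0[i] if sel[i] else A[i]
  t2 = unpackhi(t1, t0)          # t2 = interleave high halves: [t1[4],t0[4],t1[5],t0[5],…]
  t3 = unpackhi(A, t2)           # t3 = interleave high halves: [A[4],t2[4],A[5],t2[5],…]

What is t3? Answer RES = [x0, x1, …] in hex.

t0 = [0x7a, 0xb0, 0x51, 0x96, 0x58, 0xe1, 0xe9, 0xdd]
t1 = [0xdd, 0xb0, 0xe1, 0x58, 0x96, 0xe1, 0xe9, 0xdd]
t2 = [0x96, 0x58, 0xe1, 0xe1, 0xe9, 0xe9, 0xdd, 0xdd]
t3 = [0x96, 0xe9, 0x51, 0xe9, 0xb0, 0xdd, 0x7a, 0xdd]

RES = [0x96, 0xe9, 0x51, 0xe9, 0xb0, 0xdd, 0x7a, 0xdd]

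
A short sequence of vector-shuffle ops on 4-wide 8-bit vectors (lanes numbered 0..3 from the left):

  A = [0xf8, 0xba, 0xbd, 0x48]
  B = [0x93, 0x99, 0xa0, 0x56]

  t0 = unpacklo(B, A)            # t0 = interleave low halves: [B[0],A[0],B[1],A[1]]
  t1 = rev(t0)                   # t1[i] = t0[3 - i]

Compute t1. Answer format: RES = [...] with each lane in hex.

RES = [ 0xba  0x99  0xf8  0x93 ]

  t0: 93 f8 99 ba
  t1: ba 99 f8 93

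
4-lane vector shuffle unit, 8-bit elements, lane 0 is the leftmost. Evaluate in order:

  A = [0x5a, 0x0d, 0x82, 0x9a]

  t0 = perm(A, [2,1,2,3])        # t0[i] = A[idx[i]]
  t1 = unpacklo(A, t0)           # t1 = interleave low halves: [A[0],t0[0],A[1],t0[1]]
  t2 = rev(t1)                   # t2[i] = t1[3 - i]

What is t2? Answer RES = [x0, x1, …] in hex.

RES = [ 0x0d  0x0d  0x82  0x5a ]

t0 = [0x82, 0x0d, 0x82, 0x9a]
t1 = [0x5a, 0x82, 0x0d, 0x0d]
t2 = [0x0d, 0x0d, 0x82, 0x5a]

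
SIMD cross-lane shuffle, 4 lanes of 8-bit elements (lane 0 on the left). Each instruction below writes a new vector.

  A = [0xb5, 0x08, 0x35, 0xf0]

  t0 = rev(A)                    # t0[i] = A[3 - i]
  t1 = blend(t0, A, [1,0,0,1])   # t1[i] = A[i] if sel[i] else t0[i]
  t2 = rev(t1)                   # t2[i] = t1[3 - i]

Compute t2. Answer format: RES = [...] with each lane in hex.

→ t0 |f0|35|08|b5|
→ t1 |b5|35|08|f0|
→ t2 |f0|08|35|b5|

RES = [0xf0, 0x08, 0x35, 0xb5]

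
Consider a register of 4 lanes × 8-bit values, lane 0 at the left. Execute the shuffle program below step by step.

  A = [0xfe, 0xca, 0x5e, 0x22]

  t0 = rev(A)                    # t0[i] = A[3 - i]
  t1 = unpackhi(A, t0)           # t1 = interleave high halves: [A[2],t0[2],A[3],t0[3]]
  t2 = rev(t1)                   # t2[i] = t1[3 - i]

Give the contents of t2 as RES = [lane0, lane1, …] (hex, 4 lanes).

t0 = [0x22, 0x5e, 0xca, 0xfe]
t1 = [0x5e, 0xca, 0x22, 0xfe]
t2 = [0xfe, 0x22, 0xca, 0x5e]

RES = [0xfe, 0x22, 0xca, 0x5e]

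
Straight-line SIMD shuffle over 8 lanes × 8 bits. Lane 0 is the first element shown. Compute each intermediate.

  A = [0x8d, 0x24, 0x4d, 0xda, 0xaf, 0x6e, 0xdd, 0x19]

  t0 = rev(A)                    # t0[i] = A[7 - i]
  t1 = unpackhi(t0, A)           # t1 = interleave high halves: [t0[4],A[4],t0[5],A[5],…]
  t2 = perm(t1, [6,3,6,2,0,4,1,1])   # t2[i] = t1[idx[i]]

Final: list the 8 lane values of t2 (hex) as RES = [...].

→ t0 |19|dd|6e|af|da|4d|24|8d|
→ t1 |da|af|4d|6e|24|dd|8d|19|
→ t2 |8d|6e|8d|4d|da|24|af|af|

RES = [ 0x8d  0x6e  0x8d  0x4d  0xda  0x24  0xaf  0xaf ]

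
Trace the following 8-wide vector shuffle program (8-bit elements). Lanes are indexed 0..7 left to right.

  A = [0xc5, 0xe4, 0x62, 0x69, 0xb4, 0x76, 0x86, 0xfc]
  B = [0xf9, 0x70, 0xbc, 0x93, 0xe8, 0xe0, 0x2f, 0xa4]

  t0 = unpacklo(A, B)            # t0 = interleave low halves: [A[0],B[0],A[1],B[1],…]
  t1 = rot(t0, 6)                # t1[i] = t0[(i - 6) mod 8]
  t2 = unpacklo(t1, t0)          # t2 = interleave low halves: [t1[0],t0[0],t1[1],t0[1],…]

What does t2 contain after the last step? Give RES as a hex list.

  t0: c5 f9 e4 70 62 bc 69 93
  t1: e4 70 62 bc 69 93 c5 f9
  t2: e4 c5 70 f9 62 e4 bc 70

RES = [ 0xe4  0xc5  0x70  0xf9  0x62  0xe4  0xbc  0x70 ]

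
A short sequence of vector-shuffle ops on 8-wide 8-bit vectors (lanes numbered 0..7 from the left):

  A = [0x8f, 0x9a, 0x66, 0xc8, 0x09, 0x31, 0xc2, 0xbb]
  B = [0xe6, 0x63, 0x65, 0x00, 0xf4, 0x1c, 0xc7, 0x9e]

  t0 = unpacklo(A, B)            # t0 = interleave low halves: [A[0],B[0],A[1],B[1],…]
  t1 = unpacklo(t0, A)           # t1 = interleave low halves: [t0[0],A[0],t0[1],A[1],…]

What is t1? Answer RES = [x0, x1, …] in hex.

RES = [ 0x8f  0x8f  0xe6  0x9a  0x9a  0x66  0x63  0xc8 ]

t0 = [0x8f, 0xe6, 0x9a, 0x63, 0x66, 0x65, 0xc8, 0x00]
t1 = [0x8f, 0x8f, 0xe6, 0x9a, 0x9a, 0x66, 0x63, 0xc8]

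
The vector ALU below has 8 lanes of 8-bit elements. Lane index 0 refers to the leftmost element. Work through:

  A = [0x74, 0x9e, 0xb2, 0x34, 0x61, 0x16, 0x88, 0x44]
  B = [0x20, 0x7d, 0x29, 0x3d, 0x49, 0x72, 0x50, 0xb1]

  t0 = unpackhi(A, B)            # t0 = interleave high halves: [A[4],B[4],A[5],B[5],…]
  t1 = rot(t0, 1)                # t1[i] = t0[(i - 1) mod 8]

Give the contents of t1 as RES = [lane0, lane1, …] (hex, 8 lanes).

  t0: 61 49 16 72 88 50 44 b1
  t1: b1 61 49 16 72 88 50 44

RES = [ 0xb1  0x61  0x49  0x16  0x72  0x88  0x50  0x44 ]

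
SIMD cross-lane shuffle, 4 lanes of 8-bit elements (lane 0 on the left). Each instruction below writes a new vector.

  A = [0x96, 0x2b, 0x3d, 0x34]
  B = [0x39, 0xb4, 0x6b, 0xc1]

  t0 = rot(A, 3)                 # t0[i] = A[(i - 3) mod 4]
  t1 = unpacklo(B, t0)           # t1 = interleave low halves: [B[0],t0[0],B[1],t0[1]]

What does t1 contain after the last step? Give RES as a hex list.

RES = [0x39, 0x2b, 0xb4, 0x3d]

t0 = [0x2b, 0x3d, 0x34, 0x96]
t1 = [0x39, 0x2b, 0xb4, 0x3d]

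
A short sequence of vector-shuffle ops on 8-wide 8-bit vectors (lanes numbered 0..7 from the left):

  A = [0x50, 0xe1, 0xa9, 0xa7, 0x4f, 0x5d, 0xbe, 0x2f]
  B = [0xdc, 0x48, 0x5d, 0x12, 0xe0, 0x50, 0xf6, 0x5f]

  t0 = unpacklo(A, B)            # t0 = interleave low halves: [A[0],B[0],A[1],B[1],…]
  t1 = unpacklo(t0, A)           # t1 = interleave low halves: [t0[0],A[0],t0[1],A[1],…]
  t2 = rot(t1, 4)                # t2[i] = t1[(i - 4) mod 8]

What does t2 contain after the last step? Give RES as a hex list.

RES = [0xe1, 0xa9, 0x48, 0xa7, 0x50, 0x50, 0xdc, 0xe1]

→ t0 |50|dc|e1|48|a9|5d|a7|12|
→ t1 |50|50|dc|e1|e1|a9|48|a7|
→ t2 |e1|a9|48|a7|50|50|dc|e1|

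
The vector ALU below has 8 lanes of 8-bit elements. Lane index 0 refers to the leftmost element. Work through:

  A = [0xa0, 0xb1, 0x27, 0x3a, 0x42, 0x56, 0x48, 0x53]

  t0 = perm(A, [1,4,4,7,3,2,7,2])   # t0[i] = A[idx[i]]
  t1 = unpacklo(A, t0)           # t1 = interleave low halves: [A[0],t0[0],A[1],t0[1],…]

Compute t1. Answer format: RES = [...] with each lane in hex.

  t0: b1 42 42 53 3a 27 53 27
  t1: a0 b1 b1 42 27 42 3a 53

RES = [ 0xa0  0xb1  0xb1  0x42  0x27  0x42  0x3a  0x53 ]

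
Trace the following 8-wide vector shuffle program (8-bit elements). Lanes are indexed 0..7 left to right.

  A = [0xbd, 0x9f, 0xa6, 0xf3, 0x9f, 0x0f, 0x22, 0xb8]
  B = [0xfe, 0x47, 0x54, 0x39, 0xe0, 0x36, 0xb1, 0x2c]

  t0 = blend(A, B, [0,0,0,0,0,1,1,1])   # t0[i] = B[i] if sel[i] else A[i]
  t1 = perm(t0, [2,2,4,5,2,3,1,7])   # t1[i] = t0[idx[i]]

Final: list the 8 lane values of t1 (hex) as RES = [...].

→ t0 |bd|9f|a6|f3|9f|36|b1|2c|
→ t1 |a6|a6|9f|36|a6|f3|9f|2c|

RES = [ 0xa6  0xa6  0x9f  0x36  0xa6  0xf3  0x9f  0x2c ]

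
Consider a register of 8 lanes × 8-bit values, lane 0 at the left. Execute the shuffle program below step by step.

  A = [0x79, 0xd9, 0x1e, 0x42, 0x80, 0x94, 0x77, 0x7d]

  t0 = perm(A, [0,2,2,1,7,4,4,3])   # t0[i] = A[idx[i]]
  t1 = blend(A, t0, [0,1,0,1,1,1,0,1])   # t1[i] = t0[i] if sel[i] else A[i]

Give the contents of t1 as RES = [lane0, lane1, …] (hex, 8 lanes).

RES = [0x79, 0x1e, 0x1e, 0xd9, 0x7d, 0x80, 0x77, 0x42]

  t0: 79 1e 1e d9 7d 80 80 42
  t1: 79 1e 1e d9 7d 80 77 42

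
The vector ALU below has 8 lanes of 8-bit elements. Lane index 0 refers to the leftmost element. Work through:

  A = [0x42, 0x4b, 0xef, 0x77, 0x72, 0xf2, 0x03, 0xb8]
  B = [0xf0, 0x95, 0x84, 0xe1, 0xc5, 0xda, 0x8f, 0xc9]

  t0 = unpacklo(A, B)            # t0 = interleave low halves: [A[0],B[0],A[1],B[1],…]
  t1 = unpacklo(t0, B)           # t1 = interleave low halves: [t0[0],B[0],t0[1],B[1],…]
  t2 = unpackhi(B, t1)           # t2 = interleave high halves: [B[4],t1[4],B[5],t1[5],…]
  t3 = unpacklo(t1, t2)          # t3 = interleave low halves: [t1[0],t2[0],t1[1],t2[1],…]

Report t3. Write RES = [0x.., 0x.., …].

RES = [ 0x42  0xc5  0xf0  0x4b  0xf0  0xda  0x95  0x84 ]

t0 = [0x42, 0xf0, 0x4b, 0x95, 0xef, 0x84, 0x77, 0xe1]
t1 = [0x42, 0xf0, 0xf0, 0x95, 0x4b, 0x84, 0x95, 0xe1]
t2 = [0xc5, 0x4b, 0xda, 0x84, 0x8f, 0x95, 0xc9, 0xe1]
t3 = [0x42, 0xc5, 0xf0, 0x4b, 0xf0, 0xda, 0x95, 0x84]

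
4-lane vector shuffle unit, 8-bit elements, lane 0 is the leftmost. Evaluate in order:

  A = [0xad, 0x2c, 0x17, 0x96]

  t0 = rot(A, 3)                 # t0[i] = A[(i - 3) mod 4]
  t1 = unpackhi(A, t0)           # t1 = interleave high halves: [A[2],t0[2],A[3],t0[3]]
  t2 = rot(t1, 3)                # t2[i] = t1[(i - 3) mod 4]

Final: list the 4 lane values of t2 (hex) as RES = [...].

RES = [ 0x96  0x96  0xad  0x17 ]

t0 = [0x2c, 0x17, 0x96, 0xad]
t1 = [0x17, 0x96, 0x96, 0xad]
t2 = [0x96, 0x96, 0xad, 0x17]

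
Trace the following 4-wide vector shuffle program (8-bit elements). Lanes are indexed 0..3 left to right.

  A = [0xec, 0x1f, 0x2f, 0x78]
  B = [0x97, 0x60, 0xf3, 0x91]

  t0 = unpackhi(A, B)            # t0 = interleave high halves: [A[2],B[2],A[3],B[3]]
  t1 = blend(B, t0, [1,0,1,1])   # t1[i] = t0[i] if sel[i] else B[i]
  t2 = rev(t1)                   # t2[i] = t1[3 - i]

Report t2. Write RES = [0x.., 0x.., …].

→ t0 |2f|f3|78|91|
→ t1 |2f|60|78|91|
→ t2 |91|78|60|2f|

RES = [ 0x91  0x78  0x60  0x2f ]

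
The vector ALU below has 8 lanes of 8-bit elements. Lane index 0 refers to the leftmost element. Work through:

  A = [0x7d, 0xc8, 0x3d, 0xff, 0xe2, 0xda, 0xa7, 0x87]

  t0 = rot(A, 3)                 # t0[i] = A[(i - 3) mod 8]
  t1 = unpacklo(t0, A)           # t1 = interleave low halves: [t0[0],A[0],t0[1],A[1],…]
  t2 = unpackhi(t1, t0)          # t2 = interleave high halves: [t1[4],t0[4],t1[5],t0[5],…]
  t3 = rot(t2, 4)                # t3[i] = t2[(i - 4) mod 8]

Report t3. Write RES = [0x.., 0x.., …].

  t0: da a7 87 7d c8 3d ff e2
  t1: da 7d a7 c8 87 3d 7d ff
  t2: 87 c8 3d 3d 7d ff ff e2
  t3: 7d ff ff e2 87 c8 3d 3d

RES = [ 0x7d  0xff  0xff  0xe2  0x87  0xc8  0x3d  0x3d ]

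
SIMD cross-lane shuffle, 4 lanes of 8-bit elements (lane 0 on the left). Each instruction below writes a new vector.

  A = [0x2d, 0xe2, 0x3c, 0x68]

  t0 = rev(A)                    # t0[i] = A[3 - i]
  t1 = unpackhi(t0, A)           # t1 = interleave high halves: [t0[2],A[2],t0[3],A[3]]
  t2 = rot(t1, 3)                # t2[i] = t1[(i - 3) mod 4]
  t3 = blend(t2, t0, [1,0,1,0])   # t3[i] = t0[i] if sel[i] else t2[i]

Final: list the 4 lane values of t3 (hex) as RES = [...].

RES = [0x68, 0x2d, 0xe2, 0xe2]

→ t0 |68|3c|e2|2d|
→ t1 |e2|3c|2d|68|
→ t2 |3c|2d|68|e2|
→ t3 |68|2d|e2|e2|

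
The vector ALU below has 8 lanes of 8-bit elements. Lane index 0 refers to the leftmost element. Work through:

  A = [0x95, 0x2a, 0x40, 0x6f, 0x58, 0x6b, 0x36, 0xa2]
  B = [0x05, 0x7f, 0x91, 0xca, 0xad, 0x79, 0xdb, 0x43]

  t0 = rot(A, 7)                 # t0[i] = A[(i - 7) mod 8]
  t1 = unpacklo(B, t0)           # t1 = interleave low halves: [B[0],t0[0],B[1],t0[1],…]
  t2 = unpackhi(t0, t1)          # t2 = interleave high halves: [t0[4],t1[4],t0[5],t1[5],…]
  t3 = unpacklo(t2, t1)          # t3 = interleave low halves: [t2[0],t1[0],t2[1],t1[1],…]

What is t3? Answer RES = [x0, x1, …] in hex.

  t0: 2a 40 6f 58 6b 36 a2 95
  t1: 05 2a 7f 40 91 6f ca 58
  t2: 6b 91 36 6f a2 ca 95 58
  t3: 6b 05 91 2a 36 7f 6f 40

RES = [ 0x6b  0x05  0x91  0x2a  0x36  0x7f  0x6f  0x40 ]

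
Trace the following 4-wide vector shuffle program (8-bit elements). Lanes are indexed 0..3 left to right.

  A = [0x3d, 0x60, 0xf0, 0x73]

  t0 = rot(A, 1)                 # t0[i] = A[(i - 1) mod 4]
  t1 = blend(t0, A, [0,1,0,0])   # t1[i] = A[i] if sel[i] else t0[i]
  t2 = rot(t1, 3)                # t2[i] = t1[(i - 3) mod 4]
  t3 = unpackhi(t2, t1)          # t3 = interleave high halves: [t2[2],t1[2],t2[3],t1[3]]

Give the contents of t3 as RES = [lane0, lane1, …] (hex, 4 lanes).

t0 = [0x73, 0x3d, 0x60, 0xf0]
t1 = [0x73, 0x60, 0x60, 0xf0]
t2 = [0x60, 0x60, 0xf0, 0x73]
t3 = [0xf0, 0x60, 0x73, 0xf0]

RES = [ 0xf0  0x60  0x73  0xf0 ]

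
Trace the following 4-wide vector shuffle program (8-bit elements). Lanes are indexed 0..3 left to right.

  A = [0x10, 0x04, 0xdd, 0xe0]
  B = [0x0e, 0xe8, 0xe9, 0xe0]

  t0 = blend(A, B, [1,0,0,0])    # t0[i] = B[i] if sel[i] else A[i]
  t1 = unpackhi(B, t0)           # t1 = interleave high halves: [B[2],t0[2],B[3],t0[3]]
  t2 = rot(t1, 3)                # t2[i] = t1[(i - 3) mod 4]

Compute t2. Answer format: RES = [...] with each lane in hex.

t0 = [0x0e, 0x04, 0xdd, 0xe0]
t1 = [0xe9, 0xdd, 0xe0, 0xe0]
t2 = [0xdd, 0xe0, 0xe0, 0xe9]

RES = [0xdd, 0xe0, 0xe0, 0xe9]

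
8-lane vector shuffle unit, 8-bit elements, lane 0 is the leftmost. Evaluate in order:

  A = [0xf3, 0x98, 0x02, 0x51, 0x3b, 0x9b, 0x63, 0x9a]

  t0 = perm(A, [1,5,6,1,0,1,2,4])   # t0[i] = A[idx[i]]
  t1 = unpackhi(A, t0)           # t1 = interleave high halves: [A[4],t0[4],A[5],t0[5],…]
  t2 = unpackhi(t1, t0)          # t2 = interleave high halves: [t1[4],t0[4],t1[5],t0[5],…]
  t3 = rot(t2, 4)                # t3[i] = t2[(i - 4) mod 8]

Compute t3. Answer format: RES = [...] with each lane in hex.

RES = [ 0x9a  0x02  0x3b  0x3b  0x63  0xf3  0x02  0x98 ]

→ t0 |98|9b|63|98|f3|98|02|3b|
→ t1 |3b|f3|9b|98|63|02|9a|3b|
→ t2 |63|f3|02|98|9a|02|3b|3b|
→ t3 |9a|02|3b|3b|63|f3|02|98|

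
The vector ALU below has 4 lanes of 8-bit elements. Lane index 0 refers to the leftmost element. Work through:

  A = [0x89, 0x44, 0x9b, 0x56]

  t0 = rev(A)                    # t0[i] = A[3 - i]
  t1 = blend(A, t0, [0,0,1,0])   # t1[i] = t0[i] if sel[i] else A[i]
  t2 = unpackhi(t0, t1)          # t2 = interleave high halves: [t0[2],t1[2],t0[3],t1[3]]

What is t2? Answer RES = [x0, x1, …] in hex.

t0 = [0x56, 0x9b, 0x44, 0x89]
t1 = [0x89, 0x44, 0x44, 0x56]
t2 = [0x44, 0x44, 0x89, 0x56]

RES = [0x44, 0x44, 0x89, 0x56]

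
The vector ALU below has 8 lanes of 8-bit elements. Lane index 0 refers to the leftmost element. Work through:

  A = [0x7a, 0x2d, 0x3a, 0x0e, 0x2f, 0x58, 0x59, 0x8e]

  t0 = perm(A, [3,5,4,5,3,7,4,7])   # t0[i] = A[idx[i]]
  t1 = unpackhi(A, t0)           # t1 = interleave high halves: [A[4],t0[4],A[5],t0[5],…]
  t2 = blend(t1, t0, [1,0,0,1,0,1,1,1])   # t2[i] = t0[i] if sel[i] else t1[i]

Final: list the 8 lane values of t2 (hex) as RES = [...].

RES = [0x0e, 0x0e, 0x58, 0x58, 0x59, 0x8e, 0x2f, 0x8e]

→ t0 |0e|58|2f|58|0e|8e|2f|8e|
→ t1 |2f|0e|58|8e|59|2f|8e|8e|
→ t2 |0e|0e|58|58|59|8e|2f|8e|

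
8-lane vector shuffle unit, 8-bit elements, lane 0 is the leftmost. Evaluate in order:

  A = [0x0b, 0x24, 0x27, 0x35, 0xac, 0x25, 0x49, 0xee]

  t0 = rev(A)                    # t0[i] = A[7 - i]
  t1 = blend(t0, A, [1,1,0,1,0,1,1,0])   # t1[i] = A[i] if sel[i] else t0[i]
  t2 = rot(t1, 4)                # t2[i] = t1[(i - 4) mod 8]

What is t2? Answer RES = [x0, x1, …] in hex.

RES = [0x35, 0x25, 0x49, 0x0b, 0x0b, 0x24, 0x25, 0x35]

  t0: ee 49 25 ac 35 27 24 0b
  t1: 0b 24 25 35 35 25 49 0b
  t2: 35 25 49 0b 0b 24 25 35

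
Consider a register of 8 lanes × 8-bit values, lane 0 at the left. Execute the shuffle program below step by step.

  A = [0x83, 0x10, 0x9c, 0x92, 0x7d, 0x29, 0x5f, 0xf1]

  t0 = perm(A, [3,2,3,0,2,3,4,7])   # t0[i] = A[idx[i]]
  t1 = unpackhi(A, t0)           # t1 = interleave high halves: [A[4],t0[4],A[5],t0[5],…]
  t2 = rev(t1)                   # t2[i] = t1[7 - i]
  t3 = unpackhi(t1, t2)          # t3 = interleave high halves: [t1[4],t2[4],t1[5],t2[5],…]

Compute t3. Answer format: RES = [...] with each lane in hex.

RES = [ 0x5f  0x92  0x7d  0x29  0xf1  0x9c  0xf1  0x7d ]

t0 = [0x92, 0x9c, 0x92, 0x83, 0x9c, 0x92, 0x7d, 0xf1]
t1 = [0x7d, 0x9c, 0x29, 0x92, 0x5f, 0x7d, 0xf1, 0xf1]
t2 = [0xf1, 0xf1, 0x7d, 0x5f, 0x92, 0x29, 0x9c, 0x7d]
t3 = [0x5f, 0x92, 0x7d, 0x29, 0xf1, 0x9c, 0xf1, 0x7d]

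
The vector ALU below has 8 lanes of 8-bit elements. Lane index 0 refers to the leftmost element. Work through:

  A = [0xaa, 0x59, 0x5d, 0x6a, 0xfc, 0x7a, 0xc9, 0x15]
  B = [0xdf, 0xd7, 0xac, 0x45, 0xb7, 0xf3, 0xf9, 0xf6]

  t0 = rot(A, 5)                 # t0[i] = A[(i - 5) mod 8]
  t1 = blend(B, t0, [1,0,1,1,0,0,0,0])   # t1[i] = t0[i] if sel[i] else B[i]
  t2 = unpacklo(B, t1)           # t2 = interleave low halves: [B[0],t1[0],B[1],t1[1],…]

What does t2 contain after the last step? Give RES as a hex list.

RES = [ 0xdf  0x6a  0xd7  0xd7  0xac  0x7a  0x45  0xc9 ]

t0 = [0x6a, 0xfc, 0x7a, 0xc9, 0x15, 0xaa, 0x59, 0x5d]
t1 = [0x6a, 0xd7, 0x7a, 0xc9, 0xb7, 0xf3, 0xf9, 0xf6]
t2 = [0xdf, 0x6a, 0xd7, 0xd7, 0xac, 0x7a, 0x45, 0xc9]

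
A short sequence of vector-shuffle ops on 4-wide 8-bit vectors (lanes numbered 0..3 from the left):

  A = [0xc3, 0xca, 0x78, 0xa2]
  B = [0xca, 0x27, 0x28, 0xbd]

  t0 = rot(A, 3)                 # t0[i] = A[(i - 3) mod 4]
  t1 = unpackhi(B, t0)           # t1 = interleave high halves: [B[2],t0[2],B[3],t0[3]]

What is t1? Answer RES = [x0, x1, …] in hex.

RES = [0x28, 0xa2, 0xbd, 0xc3]

  t0: ca 78 a2 c3
  t1: 28 a2 bd c3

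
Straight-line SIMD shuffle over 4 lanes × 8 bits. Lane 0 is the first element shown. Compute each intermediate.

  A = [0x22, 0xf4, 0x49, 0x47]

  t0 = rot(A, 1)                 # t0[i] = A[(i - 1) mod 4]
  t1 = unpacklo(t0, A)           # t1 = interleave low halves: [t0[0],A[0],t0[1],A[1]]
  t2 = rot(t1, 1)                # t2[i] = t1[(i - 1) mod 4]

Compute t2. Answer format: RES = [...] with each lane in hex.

RES = [0xf4, 0x47, 0x22, 0x22]

→ t0 |47|22|f4|49|
→ t1 |47|22|22|f4|
→ t2 |f4|47|22|22|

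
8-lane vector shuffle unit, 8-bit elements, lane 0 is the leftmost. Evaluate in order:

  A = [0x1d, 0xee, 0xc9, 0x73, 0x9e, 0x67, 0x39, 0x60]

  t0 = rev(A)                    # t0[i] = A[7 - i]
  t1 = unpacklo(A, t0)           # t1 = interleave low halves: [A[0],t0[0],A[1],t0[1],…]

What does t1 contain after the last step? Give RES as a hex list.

RES = [0x1d, 0x60, 0xee, 0x39, 0xc9, 0x67, 0x73, 0x9e]

  t0: 60 39 67 9e 73 c9 ee 1d
  t1: 1d 60 ee 39 c9 67 73 9e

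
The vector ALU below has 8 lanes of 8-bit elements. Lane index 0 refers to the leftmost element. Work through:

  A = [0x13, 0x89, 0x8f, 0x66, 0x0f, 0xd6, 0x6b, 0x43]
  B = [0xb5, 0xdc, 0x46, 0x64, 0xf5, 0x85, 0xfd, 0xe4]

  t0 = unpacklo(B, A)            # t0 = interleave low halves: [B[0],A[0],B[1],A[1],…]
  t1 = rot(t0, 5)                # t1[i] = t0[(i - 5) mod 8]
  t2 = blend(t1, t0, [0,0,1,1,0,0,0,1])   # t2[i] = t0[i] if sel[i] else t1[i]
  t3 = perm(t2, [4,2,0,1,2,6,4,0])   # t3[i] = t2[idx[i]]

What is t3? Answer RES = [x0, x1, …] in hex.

RES = [ 0x66  0xdc  0x89  0x46  0xdc  0x13  0x66  0x89 ]

  t0: b5 13 dc 89 46 8f 64 66
  t1: 89 46 8f 64 66 b5 13 dc
  t2: 89 46 dc 89 66 b5 13 66
  t3: 66 dc 89 46 dc 13 66 89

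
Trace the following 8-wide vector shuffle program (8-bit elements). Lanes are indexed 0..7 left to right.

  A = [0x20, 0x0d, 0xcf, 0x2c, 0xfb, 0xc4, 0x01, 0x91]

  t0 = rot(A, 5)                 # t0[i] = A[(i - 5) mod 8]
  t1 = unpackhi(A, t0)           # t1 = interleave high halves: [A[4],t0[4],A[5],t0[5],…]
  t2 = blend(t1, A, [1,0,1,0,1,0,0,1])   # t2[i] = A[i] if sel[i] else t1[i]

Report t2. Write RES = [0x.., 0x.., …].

t0 = [0x2c, 0xfb, 0xc4, 0x01, 0x91, 0x20, 0x0d, 0xcf]
t1 = [0xfb, 0x91, 0xc4, 0x20, 0x01, 0x0d, 0x91, 0xcf]
t2 = [0x20, 0x91, 0xcf, 0x20, 0xfb, 0x0d, 0x91, 0x91]

RES = [ 0x20  0x91  0xcf  0x20  0xfb  0x0d  0x91  0x91 ]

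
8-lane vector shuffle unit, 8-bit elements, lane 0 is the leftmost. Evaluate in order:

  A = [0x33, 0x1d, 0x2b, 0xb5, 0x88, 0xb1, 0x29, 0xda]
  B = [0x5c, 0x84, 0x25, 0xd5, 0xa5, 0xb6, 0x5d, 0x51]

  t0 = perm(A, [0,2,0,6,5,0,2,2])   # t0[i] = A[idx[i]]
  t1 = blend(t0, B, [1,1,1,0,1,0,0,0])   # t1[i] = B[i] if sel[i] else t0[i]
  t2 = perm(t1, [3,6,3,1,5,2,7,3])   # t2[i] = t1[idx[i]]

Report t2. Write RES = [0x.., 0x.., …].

t0 = [0x33, 0x2b, 0x33, 0x29, 0xb1, 0x33, 0x2b, 0x2b]
t1 = [0x5c, 0x84, 0x25, 0x29, 0xa5, 0x33, 0x2b, 0x2b]
t2 = [0x29, 0x2b, 0x29, 0x84, 0x33, 0x25, 0x2b, 0x29]

RES = [0x29, 0x2b, 0x29, 0x84, 0x33, 0x25, 0x2b, 0x29]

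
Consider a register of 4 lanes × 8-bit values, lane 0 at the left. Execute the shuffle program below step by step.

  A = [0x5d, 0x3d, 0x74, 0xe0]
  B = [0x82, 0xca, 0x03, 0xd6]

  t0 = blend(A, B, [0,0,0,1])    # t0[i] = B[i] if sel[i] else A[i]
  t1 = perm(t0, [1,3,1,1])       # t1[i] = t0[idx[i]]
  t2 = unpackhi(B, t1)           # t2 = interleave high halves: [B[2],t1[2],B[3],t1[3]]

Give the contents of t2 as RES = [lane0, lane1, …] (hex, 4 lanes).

→ t0 |5d|3d|74|d6|
→ t1 |3d|d6|3d|3d|
→ t2 |03|3d|d6|3d|

RES = [ 0x03  0x3d  0xd6  0x3d ]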